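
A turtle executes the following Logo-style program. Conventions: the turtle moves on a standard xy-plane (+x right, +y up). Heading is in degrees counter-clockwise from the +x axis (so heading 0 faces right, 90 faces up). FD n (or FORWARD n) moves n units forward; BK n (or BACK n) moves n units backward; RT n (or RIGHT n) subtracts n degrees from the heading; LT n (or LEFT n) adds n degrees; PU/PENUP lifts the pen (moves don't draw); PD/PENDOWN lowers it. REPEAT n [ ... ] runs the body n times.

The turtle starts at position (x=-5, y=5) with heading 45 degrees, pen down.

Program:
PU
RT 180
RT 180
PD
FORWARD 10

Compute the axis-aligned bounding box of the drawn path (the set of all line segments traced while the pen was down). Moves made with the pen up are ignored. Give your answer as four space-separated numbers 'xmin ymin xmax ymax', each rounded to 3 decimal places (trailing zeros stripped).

Executing turtle program step by step:
Start: pos=(-5,5), heading=45, pen down
PU: pen up
RT 180: heading 45 -> 225
RT 180: heading 225 -> 45
PD: pen down
FD 10: (-5,5) -> (2.071,12.071) [heading=45, draw]
Final: pos=(2.071,12.071), heading=45, 1 segment(s) drawn

Segment endpoints: x in {-5, 2.071}, y in {5, 12.071}
xmin=-5, ymin=5, xmax=2.071, ymax=12.071

Answer: -5 5 2.071 12.071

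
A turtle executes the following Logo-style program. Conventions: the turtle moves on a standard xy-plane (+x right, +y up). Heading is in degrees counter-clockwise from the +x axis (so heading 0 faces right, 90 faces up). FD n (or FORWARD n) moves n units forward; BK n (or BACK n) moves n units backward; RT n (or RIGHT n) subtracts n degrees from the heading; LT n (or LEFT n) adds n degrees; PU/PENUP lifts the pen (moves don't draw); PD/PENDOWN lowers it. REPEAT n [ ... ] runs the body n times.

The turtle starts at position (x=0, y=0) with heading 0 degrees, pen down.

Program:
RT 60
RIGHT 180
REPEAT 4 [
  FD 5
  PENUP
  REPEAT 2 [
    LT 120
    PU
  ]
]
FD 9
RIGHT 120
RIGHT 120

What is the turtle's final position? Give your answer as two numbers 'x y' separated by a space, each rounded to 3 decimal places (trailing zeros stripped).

Executing turtle program step by step:
Start: pos=(0,0), heading=0, pen down
RT 60: heading 0 -> 300
RT 180: heading 300 -> 120
REPEAT 4 [
  -- iteration 1/4 --
  FD 5: (0,0) -> (-2.5,4.33) [heading=120, draw]
  PU: pen up
  REPEAT 2 [
    -- iteration 1/2 --
    LT 120: heading 120 -> 240
    PU: pen up
    -- iteration 2/2 --
    LT 120: heading 240 -> 0
    PU: pen up
  ]
  -- iteration 2/4 --
  FD 5: (-2.5,4.33) -> (2.5,4.33) [heading=0, move]
  PU: pen up
  REPEAT 2 [
    -- iteration 1/2 --
    LT 120: heading 0 -> 120
    PU: pen up
    -- iteration 2/2 --
    LT 120: heading 120 -> 240
    PU: pen up
  ]
  -- iteration 3/4 --
  FD 5: (2.5,4.33) -> (0,0) [heading=240, move]
  PU: pen up
  REPEAT 2 [
    -- iteration 1/2 --
    LT 120: heading 240 -> 0
    PU: pen up
    -- iteration 2/2 --
    LT 120: heading 0 -> 120
    PU: pen up
  ]
  -- iteration 4/4 --
  FD 5: (0,0) -> (-2.5,4.33) [heading=120, move]
  PU: pen up
  REPEAT 2 [
    -- iteration 1/2 --
    LT 120: heading 120 -> 240
    PU: pen up
    -- iteration 2/2 --
    LT 120: heading 240 -> 0
    PU: pen up
  ]
]
FD 9: (-2.5,4.33) -> (6.5,4.33) [heading=0, move]
RT 120: heading 0 -> 240
RT 120: heading 240 -> 120
Final: pos=(6.5,4.33), heading=120, 1 segment(s) drawn

Answer: 6.5 4.33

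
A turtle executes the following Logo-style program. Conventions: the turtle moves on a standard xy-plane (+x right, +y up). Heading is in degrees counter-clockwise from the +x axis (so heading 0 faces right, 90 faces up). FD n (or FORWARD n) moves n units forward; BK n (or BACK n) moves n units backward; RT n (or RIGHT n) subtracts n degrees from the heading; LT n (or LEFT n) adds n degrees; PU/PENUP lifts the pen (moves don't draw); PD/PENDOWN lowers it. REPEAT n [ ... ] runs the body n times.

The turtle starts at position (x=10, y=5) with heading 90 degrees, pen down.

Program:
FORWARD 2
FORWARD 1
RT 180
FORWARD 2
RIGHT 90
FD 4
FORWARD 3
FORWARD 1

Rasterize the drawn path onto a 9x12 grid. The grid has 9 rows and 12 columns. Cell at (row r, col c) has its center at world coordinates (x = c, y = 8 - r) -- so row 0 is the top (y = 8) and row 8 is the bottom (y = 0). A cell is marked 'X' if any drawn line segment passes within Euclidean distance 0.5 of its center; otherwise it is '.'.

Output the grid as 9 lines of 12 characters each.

Answer: ..........X.
..........X.
..XXXXXXXXX.
..........X.
............
............
............
............
............

Derivation:
Segment 0: (10,5) -> (10,7)
Segment 1: (10,7) -> (10,8)
Segment 2: (10,8) -> (10,6)
Segment 3: (10,6) -> (6,6)
Segment 4: (6,6) -> (3,6)
Segment 5: (3,6) -> (2,6)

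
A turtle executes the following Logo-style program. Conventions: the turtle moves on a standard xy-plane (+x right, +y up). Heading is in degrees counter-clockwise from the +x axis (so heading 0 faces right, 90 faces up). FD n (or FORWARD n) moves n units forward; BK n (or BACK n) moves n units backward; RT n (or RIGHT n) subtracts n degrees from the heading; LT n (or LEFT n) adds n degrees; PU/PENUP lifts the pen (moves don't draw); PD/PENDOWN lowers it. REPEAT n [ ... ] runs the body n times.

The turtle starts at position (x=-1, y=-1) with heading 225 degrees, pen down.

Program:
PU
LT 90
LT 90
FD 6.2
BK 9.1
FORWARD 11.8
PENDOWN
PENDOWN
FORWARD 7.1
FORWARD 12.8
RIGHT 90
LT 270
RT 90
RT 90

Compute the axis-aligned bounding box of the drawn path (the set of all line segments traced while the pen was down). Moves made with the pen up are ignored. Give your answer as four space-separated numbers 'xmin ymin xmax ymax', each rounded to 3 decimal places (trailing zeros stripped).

Answer: 5.293 5.293 19.365 19.365

Derivation:
Executing turtle program step by step:
Start: pos=(-1,-1), heading=225, pen down
PU: pen up
LT 90: heading 225 -> 315
LT 90: heading 315 -> 45
FD 6.2: (-1,-1) -> (3.384,3.384) [heading=45, move]
BK 9.1: (3.384,3.384) -> (-3.051,-3.051) [heading=45, move]
FD 11.8: (-3.051,-3.051) -> (5.293,5.293) [heading=45, move]
PD: pen down
PD: pen down
FD 7.1: (5.293,5.293) -> (10.314,10.314) [heading=45, draw]
FD 12.8: (10.314,10.314) -> (19.365,19.365) [heading=45, draw]
RT 90: heading 45 -> 315
LT 270: heading 315 -> 225
RT 90: heading 225 -> 135
RT 90: heading 135 -> 45
Final: pos=(19.365,19.365), heading=45, 2 segment(s) drawn

Segment endpoints: x in {5.293, 10.314, 19.365}, y in {5.293, 10.314, 19.365}
xmin=5.293, ymin=5.293, xmax=19.365, ymax=19.365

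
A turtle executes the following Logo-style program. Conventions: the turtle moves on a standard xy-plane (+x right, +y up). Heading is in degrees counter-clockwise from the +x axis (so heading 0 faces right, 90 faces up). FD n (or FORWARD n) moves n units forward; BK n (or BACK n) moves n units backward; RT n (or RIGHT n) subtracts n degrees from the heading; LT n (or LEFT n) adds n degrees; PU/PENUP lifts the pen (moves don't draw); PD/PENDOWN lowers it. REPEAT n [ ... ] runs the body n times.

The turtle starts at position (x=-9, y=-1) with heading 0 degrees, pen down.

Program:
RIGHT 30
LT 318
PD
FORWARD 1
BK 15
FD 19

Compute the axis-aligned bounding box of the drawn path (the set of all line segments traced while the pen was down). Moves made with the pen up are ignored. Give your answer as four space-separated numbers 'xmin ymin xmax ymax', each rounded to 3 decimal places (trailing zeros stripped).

Answer: -13.326 -5.755 -7.455 12.315

Derivation:
Executing turtle program step by step:
Start: pos=(-9,-1), heading=0, pen down
RT 30: heading 0 -> 330
LT 318: heading 330 -> 288
PD: pen down
FD 1: (-9,-1) -> (-8.691,-1.951) [heading=288, draw]
BK 15: (-8.691,-1.951) -> (-13.326,12.315) [heading=288, draw]
FD 19: (-13.326,12.315) -> (-7.455,-5.755) [heading=288, draw]
Final: pos=(-7.455,-5.755), heading=288, 3 segment(s) drawn

Segment endpoints: x in {-13.326, -9, -8.691, -7.455}, y in {-5.755, -1.951, -1, 12.315}
xmin=-13.326, ymin=-5.755, xmax=-7.455, ymax=12.315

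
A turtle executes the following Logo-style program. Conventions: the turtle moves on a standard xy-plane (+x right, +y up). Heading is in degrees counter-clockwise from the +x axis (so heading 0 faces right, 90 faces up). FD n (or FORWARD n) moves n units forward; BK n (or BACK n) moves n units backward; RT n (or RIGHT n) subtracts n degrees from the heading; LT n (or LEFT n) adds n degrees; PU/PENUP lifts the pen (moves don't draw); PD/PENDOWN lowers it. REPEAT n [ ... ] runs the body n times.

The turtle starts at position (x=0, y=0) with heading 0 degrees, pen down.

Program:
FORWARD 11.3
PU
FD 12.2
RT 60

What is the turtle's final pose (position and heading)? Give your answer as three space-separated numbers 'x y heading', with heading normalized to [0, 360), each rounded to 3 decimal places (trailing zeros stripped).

Executing turtle program step by step:
Start: pos=(0,0), heading=0, pen down
FD 11.3: (0,0) -> (11.3,0) [heading=0, draw]
PU: pen up
FD 12.2: (11.3,0) -> (23.5,0) [heading=0, move]
RT 60: heading 0 -> 300
Final: pos=(23.5,0), heading=300, 1 segment(s) drawn

Answer: 23.5 0 300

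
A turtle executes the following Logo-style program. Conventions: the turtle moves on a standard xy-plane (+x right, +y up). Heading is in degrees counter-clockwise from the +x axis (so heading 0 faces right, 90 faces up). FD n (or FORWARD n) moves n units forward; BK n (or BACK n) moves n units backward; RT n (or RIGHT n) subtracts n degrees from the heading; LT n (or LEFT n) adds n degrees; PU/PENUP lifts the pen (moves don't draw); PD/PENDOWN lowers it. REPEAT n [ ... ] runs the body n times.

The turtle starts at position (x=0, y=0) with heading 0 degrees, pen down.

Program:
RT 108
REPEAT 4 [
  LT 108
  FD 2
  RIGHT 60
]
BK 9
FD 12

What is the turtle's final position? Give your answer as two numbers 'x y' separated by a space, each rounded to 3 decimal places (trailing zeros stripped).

Executing turtle program step by step:
Start: pos=(0,0), heading=0, pen down
RT 108: heading 0 -> 252
REPEAT 4 [
  -- iteration 1/4 --
  LT 108: heading 252 -> 0
  FD 2: (0,0) -> (2,0) [heading=0, draw]
  RT 60: heading 0 -> 300
  -- iteration 2/4 --
  LT 108: heading 300 -> 48
  FD 2: (2,0) -> (3.338,1.486) [heading=48, draw]
  RT 60: heading 48 -> 348
  -- iteration 3/4 --
  LT 108: heading 348 -> 96
  FD 2: (3.338,1.486) -> (3.129,3.475) [heading=96, draw]
  RT 60: heading 96 -> 36
  -- iteration 4/4 --
  LT 108: heading 36 -> 144
  FD 2: (3.129,3.475) -> (1.511,4.651) [heading=144, draw]
  RT 60: heading 144 -> 84
]
BK 9: (1.511,4.651) -> (0.57,-4.3) [heading=84, draw]
FD 12: (0.57,-4.3) -> (1.825,7.634) [heading=84, draw]
Final: pos=(1.825,7.634), heading=84, 6 segment(s) drawn

Answer: 1.825 7.634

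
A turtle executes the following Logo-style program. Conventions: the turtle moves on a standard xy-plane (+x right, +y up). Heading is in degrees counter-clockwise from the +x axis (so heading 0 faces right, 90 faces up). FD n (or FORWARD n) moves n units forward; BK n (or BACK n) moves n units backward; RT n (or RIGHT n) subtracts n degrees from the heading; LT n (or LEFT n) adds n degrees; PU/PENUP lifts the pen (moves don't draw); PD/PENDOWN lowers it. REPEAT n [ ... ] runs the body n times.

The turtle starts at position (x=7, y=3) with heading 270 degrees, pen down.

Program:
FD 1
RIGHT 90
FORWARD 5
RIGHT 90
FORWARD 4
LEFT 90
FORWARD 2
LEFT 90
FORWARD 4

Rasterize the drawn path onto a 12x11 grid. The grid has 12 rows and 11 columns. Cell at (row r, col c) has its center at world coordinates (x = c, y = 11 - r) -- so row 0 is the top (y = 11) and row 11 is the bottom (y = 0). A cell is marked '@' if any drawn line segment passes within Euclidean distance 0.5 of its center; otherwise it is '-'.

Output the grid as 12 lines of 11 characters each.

Segment 0: (7,3) -> (7,2)
Segment 1: (7,2) -> (2,2)
Segment 2: (2,2) -> (2,6)
Segment 3: (2,6) -> (0,6)
Segment 4: (0,6) -> (-0,2)

Answer: -----------
-----------
-----------
-----------
-----------
@@@--------
@-@--------
@-@--------
@-@----@---
@-@@@@@@---
-----------
-----------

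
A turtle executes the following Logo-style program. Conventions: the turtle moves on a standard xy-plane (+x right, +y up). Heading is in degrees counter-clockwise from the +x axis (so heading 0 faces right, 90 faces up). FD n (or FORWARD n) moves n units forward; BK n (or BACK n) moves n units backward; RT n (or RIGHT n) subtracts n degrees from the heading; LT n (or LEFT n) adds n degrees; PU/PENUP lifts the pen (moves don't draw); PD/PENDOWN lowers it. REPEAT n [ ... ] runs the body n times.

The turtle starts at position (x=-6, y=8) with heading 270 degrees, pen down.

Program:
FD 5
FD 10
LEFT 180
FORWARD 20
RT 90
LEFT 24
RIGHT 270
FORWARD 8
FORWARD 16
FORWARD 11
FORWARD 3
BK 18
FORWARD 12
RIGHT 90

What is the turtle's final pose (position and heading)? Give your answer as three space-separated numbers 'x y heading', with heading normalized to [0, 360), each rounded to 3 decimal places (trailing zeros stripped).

Answer: -19.016 42.233 24

Derivation:
Executing turtle program step by step:
Start: pos=(-6,8), heading=270, pen down
FD 5: (-6,8) -> (-6,3) [heading=270, draw]
FD 10: (-6,3) -> (-6,-7) [heading=270, draw]
LT 180: heading 270 -> 90
FD 20: (-6,-7) -> (-6,13) [heading=90, draw]
RT 90: heading 90 -> 0
LT 24: heading 0 -> 24
RT 270: heading 24 -> 114
FD 8: (-6,13) -> (-9.254,20.308) [heading=114, draw]
FD 16: (-9.254,20.308) -> (-15.762,34.925) [heading=114, draw]
FD 11: (-15.762,34.925) -> (-20.236,44.974) [heading=114, draw]
FD 3: (-20.236,44.974) -> (-21.456,47.715) [heading=114, draw]
BK 18: (-21.456,47.715) -> (-14.135,31.271) [heading=114, draw]
FD 12: (-14.135,31.271) -> (-19.016,42.233) [heading=114, draw]
RT 90: heading 114 -> 24
Final: pos=(-19.016,42.233), heading=24, 9 segment(s) drawn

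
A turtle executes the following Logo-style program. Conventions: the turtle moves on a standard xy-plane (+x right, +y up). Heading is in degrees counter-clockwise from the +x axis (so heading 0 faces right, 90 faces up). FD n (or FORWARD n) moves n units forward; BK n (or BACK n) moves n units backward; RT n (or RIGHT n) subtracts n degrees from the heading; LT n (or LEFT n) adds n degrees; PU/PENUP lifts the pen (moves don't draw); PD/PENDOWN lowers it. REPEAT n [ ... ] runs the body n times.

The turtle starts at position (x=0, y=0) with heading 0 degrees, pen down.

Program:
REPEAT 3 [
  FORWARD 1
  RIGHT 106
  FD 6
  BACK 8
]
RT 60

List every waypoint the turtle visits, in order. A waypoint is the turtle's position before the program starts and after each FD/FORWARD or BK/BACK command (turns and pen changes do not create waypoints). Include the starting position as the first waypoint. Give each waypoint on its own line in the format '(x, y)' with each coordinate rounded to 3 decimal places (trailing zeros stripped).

Executing turtle program step by step:
Start: pos=(0,0), heading=0, pen down
REPEAT 3 [
  -- iteration 1/3 --
  FD 1: (0,0) -> (1,0) [heading=0, draw]
  RT 106: heading 0 -> 254
  FD 6: (1,0) -> (-0.654,-5.768) [heading=254, draw]
  BK 8: (-0.654,-5.768) -> (1.551,1.923) [heading=254, draw]
  -- iteration 2/3 --
  FD 1: (1.551,1.923) -> (1.276,0.961) [heading=254, draw]
  RT 106: heading 254 -> 148
  FD 6: (1.276,0.961) -> (-3.813,4.141) [heading=148, draw]
  BK 8: (-3.813,4.141) -> (2.972,-0.099) [heading=148, draw]
  -- iteration 3/3 --
  FD 1: (2.972,-0.099) -> (2.124,0.431) [heading=148, draw]
  RT 106: heading 148 -> 42
  FD 6: (2.124,0.431) -> (6.583,4.446) [heading=42, draw]
  BK 8: (6.583,4.446) -> (0.637,-0.907) [heading=42, draw]
]
RT 60: heading 42 -> 342
Final: pos=(0.637,-0.907), heading=342, 9 segment(s) drawn
Waypoints (10 total):
(0, 0)
(1, 0)
(-0.654, -5.768)
(1.551, 1.923)
(1.276, 0.961)
(-3.813, 4.141)
(2.972, -0.099)
(2.124, 0.431)
(6.583, 4.446)
(0.637, -0.907)

Answer: (0, 0)
(1, 0)
(-0.654, -5.768)
(1.551, 1.923)
(1.276, 0.961)
(-3.813, 4.141)
(2.972, -0.099)
(2.124, 0.431)
(6.583, 4.446)
(0.637, -0.907)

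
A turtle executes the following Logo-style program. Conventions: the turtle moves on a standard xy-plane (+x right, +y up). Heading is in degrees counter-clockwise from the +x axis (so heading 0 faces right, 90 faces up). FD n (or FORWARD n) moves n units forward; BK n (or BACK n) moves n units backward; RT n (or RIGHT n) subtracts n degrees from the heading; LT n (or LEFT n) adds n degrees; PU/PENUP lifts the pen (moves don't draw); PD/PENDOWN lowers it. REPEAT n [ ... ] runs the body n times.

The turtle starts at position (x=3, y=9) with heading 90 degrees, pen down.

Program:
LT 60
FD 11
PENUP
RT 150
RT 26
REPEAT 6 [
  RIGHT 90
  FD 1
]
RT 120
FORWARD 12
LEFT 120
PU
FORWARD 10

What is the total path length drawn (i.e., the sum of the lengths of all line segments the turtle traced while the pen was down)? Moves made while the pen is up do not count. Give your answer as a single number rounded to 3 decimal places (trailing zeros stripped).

Answer: 11

Derivation:
Executing turtle program step by step:
Start: pos=(3,9), heading=90, pen down
LT 60: heading 90 -> 150
FD 11: (3,9) -> (-6.526,14.5) [heading=150, draw]
PU: pen up
RT 150: heading 150 -> 0
RT 26: heading 0 -> 334
REPEAT 6 [
  -- iteration 1/6 --
  RT 90: heading 334 -> 244
  FD 1: (-6.526,14.5) -> (-6.965,13.601) [heading=244, move]
  -- iteration 2/6 --
  RT 90: heading 244 -> 154
  FD 1: (-6.965,13.601) -> (-7.863,14.04) [heading=154, move]
  -- iteration 3/6 --
  RT 90: heading 154 -> 64
  FD 1: (-7.863,14.04) -> (-7.425,14.938) [heading=64, move]
  -- iteration 4/6 --
  RT 90: heading 64 -> 334
  FD 1: (-7.425,14.938) -> (-6.526,14.5) [heading=334, move]
  -- iteration 5/6 --
  RT 90: heading 334 -> 244
  FD 1: (-6.526,14.5) -> (-6.965,13.601) [heading=244, move]
  -- iteration 6/6 --
  RT 90: heading 244 -> 154
  FD 1: (-6.965,13.601) -> (-7.863,14.04) [heading=154, move]
]
RT 120: heading 154 -> 34
FD 12: (-7.863,14.04) -> (2.085,20.75) [heading=34, move]
LT 120: heading 34 -> 154
PU: pen up
FD 10: (2.085,20.75) -> (-6.903,25.134) [heading=154, move]
Final: pos=(-6.903,25.134), heading=154, 1 segment(s) drawn

Segment lengths:
  seg 1: (3,9) -> (-6.526,14.5), length = 11
Total = 11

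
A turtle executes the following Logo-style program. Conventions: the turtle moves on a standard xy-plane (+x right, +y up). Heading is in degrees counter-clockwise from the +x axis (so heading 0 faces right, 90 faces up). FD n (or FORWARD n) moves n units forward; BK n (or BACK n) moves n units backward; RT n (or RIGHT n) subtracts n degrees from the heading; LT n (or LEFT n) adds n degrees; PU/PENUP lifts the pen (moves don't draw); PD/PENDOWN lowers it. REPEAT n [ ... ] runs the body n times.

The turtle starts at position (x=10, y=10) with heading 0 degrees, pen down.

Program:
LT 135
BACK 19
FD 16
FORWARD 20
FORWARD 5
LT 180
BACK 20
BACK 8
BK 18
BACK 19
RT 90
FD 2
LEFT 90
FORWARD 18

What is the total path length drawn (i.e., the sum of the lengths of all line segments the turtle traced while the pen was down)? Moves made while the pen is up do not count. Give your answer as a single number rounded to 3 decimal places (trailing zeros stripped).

Answer: 145

Derivation:
Executing turtle program step by step:
Start: pos=(10,10), heading=0, pen down
LT 135: heading 0 -> 135
BK 19: (10,10) -> (23.435,-3.435) [heading=135, draw]
FD 16: (23.435,-3.435) -> (12.121,7.879) [heading=135, draw]
FD 20: (12.121,7.879) -> (-2.021,22.021) [heading=135, draw]
FD 5: (-2.021,22.021) -> (-5.556,25.556) [heading=135, draw]
LT 180: heading 135 -> 315
BK 20: (-5.556,25.556) -> (-19.698,39.698) [heading=315, draw]
BK 8: (-19.698,39.698) -> (-25.355,45.355) [heading=315, draw]
BK 18: (-25.355,45.355) -> (-38.083,58.083) [heading=315, draw]
BK 19: (-38.083,58.083) -> (-51.518,71.518) [heading=315, draw]
RT 90: heading 315 -> 225
FD 2: (-51.518,71.518) -> (-52.933,70.104) [heading=225, draw]
LT 90: heading 225 -> 315
FD 18: (-52.933,70.104) -> (-40.205,57.376) [heading=315, draw]
Final: pos=(-40.205,57.376), heading=315, 10 segment(s) drawn

Segment lengths:
  seg 1: (10,10) -> (23.435,-3.435), length = 19
  seg 2: (23.435,-3.435) -> (12.121,7.879), length = 16
  seg 3: (12.121,7.879) -> (-2.021,22.021), length = 20
  seg 4: (-2.021,22.021) -> (-5.556,25.556), length = 5
  seg 5: (-5.556,25.556) -> (-19.698,39.698), length = 20
  seg 6: (-19.698,39.698) -> (-25.355,45.355), length = 8
  seg 7: (-25.355,45.355) -> (-38.083,58.083), length = 18
  seg 8: (-38.083,58.083) -> (-51.518,71.518), length = 19
  seg 9: (-51.518,71.518) -> (-52.933,70.104), length = 2
  seg 10: (-52.933,70.104) -> (-40.205,57.376), length = 18
Total = 145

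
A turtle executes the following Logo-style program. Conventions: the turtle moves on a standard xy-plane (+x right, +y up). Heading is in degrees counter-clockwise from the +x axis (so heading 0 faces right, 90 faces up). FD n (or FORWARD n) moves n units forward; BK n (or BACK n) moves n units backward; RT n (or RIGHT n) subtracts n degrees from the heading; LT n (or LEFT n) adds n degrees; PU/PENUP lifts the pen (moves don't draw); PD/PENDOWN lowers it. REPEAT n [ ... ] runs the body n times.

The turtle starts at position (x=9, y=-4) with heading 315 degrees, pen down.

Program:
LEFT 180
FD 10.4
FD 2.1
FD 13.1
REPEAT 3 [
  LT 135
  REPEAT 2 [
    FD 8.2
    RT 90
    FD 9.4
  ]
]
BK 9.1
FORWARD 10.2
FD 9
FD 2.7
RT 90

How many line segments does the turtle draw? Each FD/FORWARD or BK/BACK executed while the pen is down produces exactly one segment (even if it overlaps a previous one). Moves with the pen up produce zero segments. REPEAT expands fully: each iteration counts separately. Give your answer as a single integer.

Executing turtle program step by step:
Start: pos=(9,-4), heading=315, pen down
LT 180: heading 315 -> 135
FD 10.4: (9,-4) -> (1.646,3.354) [heading=135, draw]
FD 2.1: (1.646,3.354) -> (0.161,4.839) [heading=135, draw]
FD 13.1: (0.161,4.839) -> (-9.102,14.102) [heading=135, draw]
REPEAT 3 [
  -- iteration 1/3 --
  LT 135: heading 135 -> 270
  REPEAT 2 [
    -- iteration 1/2 --
    FD 8.2: (-9.102,14.102) -> (-9.102,5.902) [heading=270, draw]
    RT 90: heading 270 -> 180
    FD 9.4: (-9.102,5.902) -> (-18.502,5.902) [heading=180, draw]
    -- iteration 2/2 --
    FD 8.2: (-18.502,5.902) -> (-26.702,5.902) [heading=180, draw]
    RT 90: heading 180 -> 90
    FD 9.4: (-26.702,5.902) -> (-26.702,15.302) [heading=90, draw]
  ]
  -- iteration 2/3 --
  LT 135: heading 90 -> 225
  REPEAT 2 [
    -- iteration 1/2 --
    FD 8.2: (-26.702,15.302) -> (-32.5,9.504) [heading=225, draw]
    RT 90: heading 225 -> 135
    FD 9.4: (-32.5,9.504) -> (-39.147,16.15) [heading=135, draw]
    -- iteration 2/2 --
    FD 8.2: (-39.147,16.15) -> (-44.945,21.949) [heading=135, draw]
    RT 90: heading 135 -> 45
    FD 9.4: (-44.945,21.949) -> (-38.298,28.596) [heading=45, draw]
  ]
  -- iteration 3/3 --
  LT 135: heading 45 -> 180
  REPEAT 2 [
    -- iteration 1/2 --
    FD 8.2: (-38.298,28.596) -> (-46.498,28.596) [heading=180, draw]
    RT 90: heading 180 -> 90
    FD 9.4: (-46.498,28.596) -> (-46.498,37.996) [heading=90, draw]
    -- iteration 2/2 --
    FD 8.2: (-46.498,37.996) -> (-46.498,46.196) [heading=90, draw]
    RT 90: heading 90 -> 0
    FD 9.4: (-46.498,46.196) -> (-37.098,46.196) [heading=0, draw]
  ]
]
BK 9.1: (-37.098,46.196) -> (-46.198,46.196) [heading=0, draw]
FD 10.2: (-46.198,46.196) -> (-35.998,46.196) [heading=0, draw]
FD 9: (-35.998,46.196) -> (-26.998,46.196) [heading=0, draw]
FD 2.7: (-26.998,46.196) -> (-24.298,46.196) [heading=0, draw]
RT 90: heading 0 -> 270
Final: pos=(-24.298,46.196), heading=270, 19 segment(s) drawn
Segments drawn: 19

Answer: 19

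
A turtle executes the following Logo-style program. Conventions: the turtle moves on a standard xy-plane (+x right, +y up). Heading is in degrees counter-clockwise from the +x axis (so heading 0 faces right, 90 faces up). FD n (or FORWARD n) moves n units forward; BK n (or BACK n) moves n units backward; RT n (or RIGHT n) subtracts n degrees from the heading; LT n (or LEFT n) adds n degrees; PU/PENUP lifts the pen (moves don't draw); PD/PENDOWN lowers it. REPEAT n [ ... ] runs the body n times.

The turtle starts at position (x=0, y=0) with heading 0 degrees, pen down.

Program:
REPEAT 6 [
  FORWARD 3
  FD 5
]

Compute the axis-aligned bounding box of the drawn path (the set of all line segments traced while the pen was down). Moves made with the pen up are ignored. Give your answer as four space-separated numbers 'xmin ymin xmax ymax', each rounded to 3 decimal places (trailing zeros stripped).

Answer: 0 0 48 0

Derivation:
Executing turtle program step by step:
Start: pos=(0,0), heading=0, pen down
REPEAT 6 [
  -- iteration 1/6 --
  FD 3: (0,0) -> (3,0) [heading=0, draw]
  FD 5: (3,0) -> (8,0) [heading=0, draw]
  -- iteration 2/6 --
  FD 3: (8,0) -> (11,0) [heading=0, draw]
  FD 5: (11,0) -> (16,0) [heading=0, draw]
  -- iteration 3/6 --
  FD 3: (16,0) -> (19,0) [heading=0, draw]
  FD 5: (19,0) -> (24,0) [heading=0, draw]
  -- iteration 4/6 --
  FD 3: (24,0) -> (27,0) [heading=0, draw]
  FD 5: (27,0) -> (32,0) [heading=0, draw]
  -- iteration 5/6 --
  FD 3: (32,0) -> (35,0) [heading=0, draw]
  FD 5: (35,0) -> (40,0) [heading=0, draw]
  -- iteration 6/6 --
  FD 3: (40,0) -> (43,0) [heading=0, draw]
  FD 5: (43,0) -> (48,0) [heading=0, draw]
]
Final: pos=(48,0), heading=0, 12 segment(s) drawn

Segment endpoints: x in {0, 3, 8, 11, 16, 19, 24, 27, 32, 35, 40, 43, 48}, y in {0}
xmin=0, ymin=0, xmax=48, ymax=0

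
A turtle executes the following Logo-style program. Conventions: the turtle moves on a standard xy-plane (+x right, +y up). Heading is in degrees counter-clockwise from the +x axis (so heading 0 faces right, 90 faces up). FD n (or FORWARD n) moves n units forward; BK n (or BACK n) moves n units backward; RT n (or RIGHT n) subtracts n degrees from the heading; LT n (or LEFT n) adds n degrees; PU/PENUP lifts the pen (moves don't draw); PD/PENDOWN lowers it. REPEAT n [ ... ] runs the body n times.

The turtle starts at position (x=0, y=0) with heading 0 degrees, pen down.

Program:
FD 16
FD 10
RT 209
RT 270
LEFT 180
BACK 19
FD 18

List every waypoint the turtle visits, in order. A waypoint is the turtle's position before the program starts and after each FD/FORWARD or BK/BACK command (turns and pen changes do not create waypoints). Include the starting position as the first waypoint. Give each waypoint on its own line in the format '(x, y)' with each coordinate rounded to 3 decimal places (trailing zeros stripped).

Answer: (0, 0)
(16, 0)
(26, 0)
(16.789, -16.618)
(25.515, -0.875)

Derivation:
Executing turtle program step by step:
Start: pos=(0,0), heading=0, pen down
FD 16: (0,0) -> (16,0) [heading=0, draw]
FD 10: (16,0) -> (26,0) [heading=0, draw]
RT 209: heading 0 -> 151
RT 270: heading 151 -> 241
LT 180: heading 241 -> 61
BK 19: (26,0) -> (16.789,-16.618) [heading=61, draw]
FD 18: (16.789,-16.618) -> (25.515,-0.875) [heading=61, draw]
Final: pos=(25.515,-0.875), heading=61, 4 segment(s) drawn
Waypoints (5 total):
(0, 0)
(16, 0)
(26, 0)
(16.789, -16.618)
(25.515, -0.875)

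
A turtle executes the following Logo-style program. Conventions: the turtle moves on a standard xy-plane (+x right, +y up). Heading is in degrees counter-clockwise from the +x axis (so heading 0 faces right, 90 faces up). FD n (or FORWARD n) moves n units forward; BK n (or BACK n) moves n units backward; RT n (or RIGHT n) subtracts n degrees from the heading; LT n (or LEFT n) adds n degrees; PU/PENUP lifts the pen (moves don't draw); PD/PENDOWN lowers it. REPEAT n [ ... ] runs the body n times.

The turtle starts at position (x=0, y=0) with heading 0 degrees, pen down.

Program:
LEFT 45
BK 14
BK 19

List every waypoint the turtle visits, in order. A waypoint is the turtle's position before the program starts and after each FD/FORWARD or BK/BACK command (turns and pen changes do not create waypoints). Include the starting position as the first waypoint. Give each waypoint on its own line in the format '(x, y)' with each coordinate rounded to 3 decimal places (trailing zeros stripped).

Executing turtle program step by step:
Start: pos=(0,0), heading=0, pen down
LT 45: heading 0 -> 45
BK 14: (0,0) -> (-9.899,-9.899) [heading=45, draw]
BK 19: (-9.899,-9.899) -> (-23.335,-23.335) [heading=45, draw]
Final: pos=(-23.335,-23.335), heading=45, 2 segment(s) drawn
Waypoints (3 total):
(0, 0)
(-9.899, -9.899)
(-23.335, -23.335)

Answer: (0, 0)
(-9.899, -9.899)
(-23.335, -23.335)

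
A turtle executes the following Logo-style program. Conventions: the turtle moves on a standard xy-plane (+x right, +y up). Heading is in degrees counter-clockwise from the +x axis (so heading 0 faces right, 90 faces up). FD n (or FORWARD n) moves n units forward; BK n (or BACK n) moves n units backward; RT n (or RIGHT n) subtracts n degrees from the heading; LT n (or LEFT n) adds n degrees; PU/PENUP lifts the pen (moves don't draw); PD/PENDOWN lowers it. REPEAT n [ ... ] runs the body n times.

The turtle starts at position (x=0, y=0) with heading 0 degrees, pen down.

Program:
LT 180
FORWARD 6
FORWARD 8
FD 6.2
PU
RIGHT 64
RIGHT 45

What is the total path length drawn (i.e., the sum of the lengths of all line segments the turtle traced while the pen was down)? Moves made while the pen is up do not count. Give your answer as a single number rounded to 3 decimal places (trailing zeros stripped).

Answer: 20.2

Derivation:
Executing turtle program step by step:
Start: pos=(0,0), heading=0, pen down
LT 180: heading 0 -> 180
FD 6: (0,0) -> (-6,0) [heading=180, draw]
FD 8: (-6,0) -> (-14,0) [heading=180, draw]
FD 6.2: (-14,0) -> (-20.2,0) [heading=180, draw]
PU: pen up
RT 64: heading 180 -> 116
RT 45: heading 116 -> 71
Final: pos=(-20.2,0), heading=71, 3 segment(s) drawn

Segment lengths:
  seg 1: (0,0) -> (-6,0), length = 6
  seg 2: (-6,0) -> (-14,0), length = 8
  seg 3: (-14,0) -> (-20.2,0), length = 6.2
Total = 20.2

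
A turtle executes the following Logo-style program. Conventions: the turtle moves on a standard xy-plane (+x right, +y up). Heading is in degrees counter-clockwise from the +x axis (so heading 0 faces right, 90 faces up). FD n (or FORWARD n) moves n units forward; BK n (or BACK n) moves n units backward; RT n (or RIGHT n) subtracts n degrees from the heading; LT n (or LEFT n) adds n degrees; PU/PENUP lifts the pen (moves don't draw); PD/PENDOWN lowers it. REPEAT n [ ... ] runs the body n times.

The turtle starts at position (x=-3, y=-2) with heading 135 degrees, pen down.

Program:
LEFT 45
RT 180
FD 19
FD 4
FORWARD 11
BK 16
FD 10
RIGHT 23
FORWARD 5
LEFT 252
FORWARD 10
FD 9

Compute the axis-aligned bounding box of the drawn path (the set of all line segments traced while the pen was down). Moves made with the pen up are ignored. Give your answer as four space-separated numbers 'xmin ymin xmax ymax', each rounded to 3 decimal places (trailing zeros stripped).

Executing turtle program step by step:
Start: pos=(-3,-2), heading=135, pen down
LT 45: heading 135 -> 180
RT 180: heading 180 -> 0
FD 19: (-3,-2) -> (16,-2) [heading=0, draw]
FD 4: (16,-2) -> (20,-2) [heading=0, draw]
FD 11: (20,-2) -> (31,-2) [heading=0, draw]
BK 16: (31,-2) -> (15,-2) [heading=0, draw]
FD 10: (15,-2) -> (25,-2) [heading=0, draw]
RT 23: heading 0 -> 337
FD 5: (25,-2) -> (29.603,-3.954) [heading=337, draw]
LT 252: heading 337 -> 229
FD 10: (29.603,-3.954) -> (23.042,-11.501) [heading=229, draw]
FD 9: (23.042,-11.501) -> (17.137,-18.293) [heading=229, draw]
Final: pos=(17.137,-18.293), heading=229, 8 segment(s) drawn

Segment endpoints: x in {-3, 15, 16, 17.137, 20, 23.042, 25, 29.603, 31}, y in {-18.293, -11.501, -3.954, -2}
xmin=-3, ymin=-18.293, xmax=31, ymax=-2

Answer: -3 -18.293 31 -2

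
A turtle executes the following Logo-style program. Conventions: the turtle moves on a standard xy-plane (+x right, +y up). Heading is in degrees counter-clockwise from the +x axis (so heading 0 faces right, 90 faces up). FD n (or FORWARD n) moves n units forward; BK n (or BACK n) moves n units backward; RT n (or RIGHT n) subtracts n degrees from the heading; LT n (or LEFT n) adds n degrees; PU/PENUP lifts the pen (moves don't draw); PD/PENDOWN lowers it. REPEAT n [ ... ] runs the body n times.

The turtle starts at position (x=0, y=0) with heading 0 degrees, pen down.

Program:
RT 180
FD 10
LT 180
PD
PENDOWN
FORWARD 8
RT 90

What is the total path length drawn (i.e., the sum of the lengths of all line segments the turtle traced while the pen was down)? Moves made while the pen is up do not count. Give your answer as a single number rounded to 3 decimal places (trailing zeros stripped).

Executing turtle program step by step:
Start: pos=(0,0), heading=0, pen down
RT 180: heading 0 -> 180
FD 10: (0,0) -> (-10,0) [heading=180, draw]
LT 180: heading 180 -> 0
PD: pen down
PD: pen down
FD 8: (-10,0) -> (-2,0) [heading=0, draw]
RT 90: heading 0 -> 270
Final: pos=(-2,0), heading=270, 2 segment(s) drawn

Segment lengths:
  seg 1: (0,0) -> (-10,0), length = 10
  seg 2: (-10,0) -> (-2,0), length = 8
Total = 18

Answer: 18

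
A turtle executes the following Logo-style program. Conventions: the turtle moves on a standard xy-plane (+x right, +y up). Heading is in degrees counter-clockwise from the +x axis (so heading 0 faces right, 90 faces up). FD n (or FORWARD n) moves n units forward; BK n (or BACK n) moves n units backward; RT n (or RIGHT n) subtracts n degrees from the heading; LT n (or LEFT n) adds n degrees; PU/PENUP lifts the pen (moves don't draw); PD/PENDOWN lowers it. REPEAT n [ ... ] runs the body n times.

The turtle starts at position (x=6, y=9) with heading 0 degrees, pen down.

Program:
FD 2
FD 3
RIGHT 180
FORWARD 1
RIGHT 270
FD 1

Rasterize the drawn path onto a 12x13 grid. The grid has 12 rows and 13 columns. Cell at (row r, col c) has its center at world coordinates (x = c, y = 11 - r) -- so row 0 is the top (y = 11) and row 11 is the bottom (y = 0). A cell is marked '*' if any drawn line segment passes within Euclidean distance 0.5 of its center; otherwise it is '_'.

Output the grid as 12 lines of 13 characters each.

Segment 0: (6,9) -> (8,9)
Segment 1: (8,9) -> (11,9)
Segment 2: (11,9) -> (10,9)
Segment 3: (10,9) -> (10,8)

Answer: _____________
_____________
______******_
__________*__
_____________
_____________
_____________
_____________
_____________
_____________
_____________
_____________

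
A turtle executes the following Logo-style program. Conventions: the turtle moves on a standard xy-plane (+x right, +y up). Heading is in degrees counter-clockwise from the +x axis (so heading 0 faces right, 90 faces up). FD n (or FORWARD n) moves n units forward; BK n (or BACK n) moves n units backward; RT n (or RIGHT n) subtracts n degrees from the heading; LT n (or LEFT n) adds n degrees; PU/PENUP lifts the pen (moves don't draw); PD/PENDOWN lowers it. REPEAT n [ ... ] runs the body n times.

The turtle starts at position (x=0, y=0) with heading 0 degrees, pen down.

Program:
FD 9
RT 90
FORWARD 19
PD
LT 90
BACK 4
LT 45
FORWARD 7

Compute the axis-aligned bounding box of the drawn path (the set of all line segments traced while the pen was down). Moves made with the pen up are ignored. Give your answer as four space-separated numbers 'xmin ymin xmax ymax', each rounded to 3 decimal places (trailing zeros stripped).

Executing turtle program step by step:
Start: pos=(0,0), heading=0, pen down
FD 9: (0,0) -> (9,0) [heading=0, draw]
RT 90: heading 0 -> 270
FD 19: (9,0) -> (9,-19) [heading=270, draw]
PD: pen down
LT 90: heading 270 -> 0
BK 4: (9,-19) -> (5,-19) [heading=0, draw]
LT 45: heading 0 -> 45
FD 7: (5,-19) -> (9.95,-14.05) [heading=45, draw]
Final: pos=(9.95,-14.05), heading=45, 4 segment(s) drawn

Segment endpoints: x in {0, 5, 9, 9, 9.95}, y in {-19, -14.05, 0}
xmin=0, ymin=-19, xmax=9.95, ymax=0

Answer: 0 -19 9.95 0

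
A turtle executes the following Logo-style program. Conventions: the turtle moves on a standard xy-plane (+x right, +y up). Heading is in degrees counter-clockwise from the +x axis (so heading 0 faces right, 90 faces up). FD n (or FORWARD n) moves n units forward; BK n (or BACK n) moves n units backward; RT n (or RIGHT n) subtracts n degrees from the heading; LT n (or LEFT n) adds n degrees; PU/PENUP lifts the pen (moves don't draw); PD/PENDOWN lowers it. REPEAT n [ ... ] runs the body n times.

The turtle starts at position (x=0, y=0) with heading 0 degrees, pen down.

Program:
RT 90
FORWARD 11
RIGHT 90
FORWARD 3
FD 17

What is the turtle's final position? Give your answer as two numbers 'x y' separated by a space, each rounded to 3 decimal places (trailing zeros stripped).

Answer: -20 -11

Derivation:
Executing turtle program step by step:
Start: pos=(0,0), heading=0, pen down
RT 90: heading 0 -> 270
FD 11: (0,0) -> (0,-11) [heading=270, draw]
RT 90: heading 270 -> 180
FD 3: (0,-11) -> (-3,-11) [heading=180, draw]
FD 17: (-3,-11) -> (-20,-11) [heading=180, draw]
Final: pos=(-20,-11), heading=180, 3 segment(s) drawn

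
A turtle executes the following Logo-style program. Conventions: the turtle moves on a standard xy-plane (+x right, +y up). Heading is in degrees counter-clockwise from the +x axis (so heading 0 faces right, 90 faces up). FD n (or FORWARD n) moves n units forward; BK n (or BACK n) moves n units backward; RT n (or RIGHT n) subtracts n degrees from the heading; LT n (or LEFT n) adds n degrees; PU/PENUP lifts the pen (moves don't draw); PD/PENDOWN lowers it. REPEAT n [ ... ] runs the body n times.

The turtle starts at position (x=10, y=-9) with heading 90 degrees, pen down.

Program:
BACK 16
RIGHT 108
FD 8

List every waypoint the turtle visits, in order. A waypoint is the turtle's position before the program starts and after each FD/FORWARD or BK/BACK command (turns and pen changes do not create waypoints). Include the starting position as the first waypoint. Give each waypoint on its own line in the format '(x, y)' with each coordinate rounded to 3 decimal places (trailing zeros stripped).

Answer: (10, -9)
(10, -25)
(17.608, -27.472)

Derivation:
Executing turtle program step by step:
Start: pos=(10,-9), heading=90, pen down
BK 16: (10,-9) -> (10,-25) [heading=90, draw]
RT 108: heading 90 -> 342
FD 8: (10,-25) -> (17.608,-27.472) [heading=342, draw]
Final: pos=(17.608,-27.472), heading=342, 2 segment(s) drawn
Waypoints (3 total):
(10, -9)
(10, -25)
(17.608, -27.472)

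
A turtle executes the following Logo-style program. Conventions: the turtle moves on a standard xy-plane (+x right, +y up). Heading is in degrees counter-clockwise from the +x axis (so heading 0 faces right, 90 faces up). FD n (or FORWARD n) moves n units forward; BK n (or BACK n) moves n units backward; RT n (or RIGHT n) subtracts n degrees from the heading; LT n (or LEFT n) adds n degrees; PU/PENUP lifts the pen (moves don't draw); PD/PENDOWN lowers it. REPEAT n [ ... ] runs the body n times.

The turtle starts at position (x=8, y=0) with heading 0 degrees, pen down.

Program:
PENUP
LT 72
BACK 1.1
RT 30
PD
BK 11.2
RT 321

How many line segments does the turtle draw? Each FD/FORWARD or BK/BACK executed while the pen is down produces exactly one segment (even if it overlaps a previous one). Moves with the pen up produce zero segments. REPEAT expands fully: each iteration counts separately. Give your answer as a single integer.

Answer: 1

Derivation:
Executing turtle program step by step:
Start: pos=(8,0), heading=0, pen down
PU: pen up
LT 72: heading 0 -> 72
BK 1.1: (8,0) -> (7.66,-1.046) [heading=72, move]
RT 30: heading 72 -> 42
PD: pen down
BK 11.2: (7.66,-1.046) -> (-0.663,-8.54) [heading=42, draw]
RT 321: heading 42 -> 81
Final: pos=(-0.663,-8.54), heading=81, 1 segment(s) drawn
Segments drawn: 1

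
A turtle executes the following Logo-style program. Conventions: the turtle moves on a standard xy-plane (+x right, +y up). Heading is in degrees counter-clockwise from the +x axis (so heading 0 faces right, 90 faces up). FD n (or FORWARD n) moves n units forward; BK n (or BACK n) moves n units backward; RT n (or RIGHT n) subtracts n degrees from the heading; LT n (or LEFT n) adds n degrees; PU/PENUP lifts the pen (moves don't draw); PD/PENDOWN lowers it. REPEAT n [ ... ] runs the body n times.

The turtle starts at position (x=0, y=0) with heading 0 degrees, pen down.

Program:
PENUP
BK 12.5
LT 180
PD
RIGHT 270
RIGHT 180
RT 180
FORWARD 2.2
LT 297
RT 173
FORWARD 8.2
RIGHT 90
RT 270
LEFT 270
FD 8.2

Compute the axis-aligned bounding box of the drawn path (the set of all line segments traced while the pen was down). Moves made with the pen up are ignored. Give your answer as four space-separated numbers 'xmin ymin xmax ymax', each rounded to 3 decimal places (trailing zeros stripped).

Executing turtle program step by step:
Start: pos=(0,0), heading=0, pen down
PU: pen up
BK 12.5: (0,0) -> (-12.5,0) [heading=0, move]
LT 180: heading 0 -> 180
PD: pen down
RT 270: heading 180 -> 270
RT 180: heading 270 -> 90
RT 180: heading 90 -> 270
FD 2.2: (-12.5,0) -> (-12.5,-2.2) [heading=270, draw]
LT 297: heading 270 -> 207
RT 173: heading 207 -> 34
FD 8.2: (-12.5,-2.2) -> (-5.702,2.385) [heading=34, draw]
RT 90: heading 34 -> 304
RT 270: heading 304 -> 34
LT 270: heading 34 -> 304
FD 8.2: (-5.702,2.385) -> (-1.117,-4.413) [heading=304, draw]
Final: pos=(-1.117,-4.413), heading=304, 3 segment(s) drawn

Segment endpoints: x in {-12.5, -5.702, -1.117}, y in {-4.413, -2.2, 0, 2.385}
xmin=-12.5, ymin=-4.413, xmax=-1.117, ymax=2.385

Answer: -12.5 -4.413 -1.117 2.385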